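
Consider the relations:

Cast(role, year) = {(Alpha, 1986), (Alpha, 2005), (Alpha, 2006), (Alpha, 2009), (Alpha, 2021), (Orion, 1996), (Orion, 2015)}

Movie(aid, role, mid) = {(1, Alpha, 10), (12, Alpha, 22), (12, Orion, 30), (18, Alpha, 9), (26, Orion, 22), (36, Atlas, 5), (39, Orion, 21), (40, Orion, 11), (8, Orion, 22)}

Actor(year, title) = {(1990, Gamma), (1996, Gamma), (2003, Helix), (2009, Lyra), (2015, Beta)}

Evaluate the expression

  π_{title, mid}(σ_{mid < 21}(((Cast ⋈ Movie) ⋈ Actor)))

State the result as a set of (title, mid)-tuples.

{(Beta, 11), (Gamma, 11), (Lyra, 10), (Lyra, 9)}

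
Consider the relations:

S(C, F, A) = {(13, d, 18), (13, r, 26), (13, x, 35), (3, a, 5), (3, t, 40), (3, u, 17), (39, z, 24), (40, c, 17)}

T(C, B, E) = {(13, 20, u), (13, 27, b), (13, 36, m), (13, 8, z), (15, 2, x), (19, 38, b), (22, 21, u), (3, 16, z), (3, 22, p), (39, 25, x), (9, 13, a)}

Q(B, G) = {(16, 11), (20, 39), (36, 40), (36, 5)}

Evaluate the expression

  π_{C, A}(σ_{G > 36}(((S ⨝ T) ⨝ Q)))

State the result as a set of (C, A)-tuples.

{(13, 18), (13, 26), (13, 35)}

Natural join on C: {(13, d, 18, 20, u), (13, d, 18, 27, b), (13, d, 18, 36, m), (13, d, 18, 8, z), (13, r, 26, 20, u), (13, r, 26, 27, b), (13, r, 26, 36, m), (13, r, 26, 8, z), (13, x, 35, 20, u), (13, x, 35, 27, b), (13, x, 35, 36, m), (13, x, 35, 8, z), (3, a, 5, 16, z), (3, a, 5, 22, p), (3, t, 40, 16, z), (3, t, 40, 22, p), (3, u, 17, 16, z), (3, u, 17, 22, p), (39, z, 24, 25, x)}
Natural join on B: {(13, d, 18, 20, u, 39), (13, d, 18, 36, m, 40), (13, d, 18, 36, m, 5), (13, r, 26, 20, u, 39), (13, r, 26, 36, m, 40), (13, r, 26, 36, m, 5), (13, x, 35, 20, u, 39), (13, x, 35, 36, m, 40), (13, x, 35, 36, m, 5), (3, a, 5, 16, z, 11), (3, t, 40, 16, z, 11), (3, u, 17, 16, z, 11)}
Apply σ_{G > 36}; surviving tuples: {(13, d, 18, 20, u, 39), (13, d, 18, 36, m, 40), (13, r, 26, 20, u, 39), (13, r, 26, 36, m, 40), (13, x, 35, 20, u, 39), (13, x, 35, 36, m, 40)}
Projecting to C, A (3 duplicate(s) eliminated): {(13, 18), (13, 26), (13, 35)}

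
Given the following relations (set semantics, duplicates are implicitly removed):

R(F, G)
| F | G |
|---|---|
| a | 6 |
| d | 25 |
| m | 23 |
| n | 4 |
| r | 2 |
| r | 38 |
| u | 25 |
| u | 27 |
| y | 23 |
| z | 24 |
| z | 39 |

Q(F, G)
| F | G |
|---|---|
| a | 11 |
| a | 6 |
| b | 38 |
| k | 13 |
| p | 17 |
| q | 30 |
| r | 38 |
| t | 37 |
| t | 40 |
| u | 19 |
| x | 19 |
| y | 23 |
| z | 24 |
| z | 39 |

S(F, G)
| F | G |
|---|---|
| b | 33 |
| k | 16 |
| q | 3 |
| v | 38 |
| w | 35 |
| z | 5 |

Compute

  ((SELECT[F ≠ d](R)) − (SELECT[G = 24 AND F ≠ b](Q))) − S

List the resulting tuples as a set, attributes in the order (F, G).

Apply σ_{F ≠ d}; surviving tuples: {(a, 6), (m, 23), (n, 4), (r, 2), (r, 38), (u, 25), (u, 27), (y, 23), (z, 24), (z, 39)}
Apply σ_{G = 24 AND F ≠ b}; surviving tuples: {(z, 24)}
Taking the difference: {(a, 6), (m, 23), (n, 4), (r, 2), (r, 38), (u, 25), (u, 27), (y, 23), (z, 39)}
Taking the difference: {(a, 6), (m, 23), (n, 4), (r, 2), (r, 38), (u, 25), (u, 27), (y, 23), (z, 39)}

{(a, 6), (m, 23), (n, 4), (r, 2), (r, 38), (u, 25), (u, 27), (y, 23), (z, 39)}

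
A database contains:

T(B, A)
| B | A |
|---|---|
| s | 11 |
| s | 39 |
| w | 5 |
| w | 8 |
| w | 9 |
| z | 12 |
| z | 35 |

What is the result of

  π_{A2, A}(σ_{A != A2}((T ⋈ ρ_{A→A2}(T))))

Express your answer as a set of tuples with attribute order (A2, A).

ρ[A→A2]: schema becomes (B, A2); tuples unchanged.
Joining T and ρ_{A→A2}(T) on B yields {(s, 11, 11), (s, 11, 39), (s, 39, 11), (s, 39, 39), (w, 5, 5), (w, 5, 8), (w, 5, 9), (w, 8, 5), (w, 8, 8), (w, 8, 9), (w, 9, 5), (w, 9, 8), (w, 9, 9), (z, 12, 12), (z, 12, 35), (z, 35, 12), (z, 35, 35)}.
Apply σ_{A != A2}; surviving tuples: {(s, 11, 39), (s, 39, 11), (w, 5, 8), (w, 5, 9), (w, 8, 5), (w, 8, 9), (w, 9, 5), (w, 9, 8), (z, 12, 35), (z, 35, 12)}
π_{A2, A} gives {(11, 39), (12, 35), (35, 12), (39, 11), (5, 8), (5, 9), (8, 5), (8, 9), (9, 5), (9, 8)}.

{(11, 39), (12, 35), (35, 12), (39, 11), (5, 8), (5, 9), (8, 5), (8, 9), (9, 5), (9, 8)}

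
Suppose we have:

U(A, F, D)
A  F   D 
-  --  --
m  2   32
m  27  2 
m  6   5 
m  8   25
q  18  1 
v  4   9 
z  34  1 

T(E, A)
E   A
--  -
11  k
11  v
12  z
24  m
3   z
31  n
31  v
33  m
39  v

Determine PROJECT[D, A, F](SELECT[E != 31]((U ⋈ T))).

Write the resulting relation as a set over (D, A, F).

{(1, z, 34), (2, m, 27), (25, m, 8), (32, m, 2), (5, m, 6), (9, v, 4)}

Joining U and T on A yields {(m, 2, 32, 24), (m, 2, 32, 33), (m, 27, 2, 24), (m, 27, 2, 33), (m, 6, 5, 24), (m, 6, 5, 33), (m, 8, 25, 24), (m, 8, 25, 33), (v, 4, 9, 11), (v, 4, 9, 31), (v, 4, 9, 39), (z, 34, 1, 12), (z, 34, 1, 3)}.
Selection E != 31: {(m, 2, 32, 24), (m, 2, 32, 33), (m, 27, 2, 24), (m, 27, 2, 33), (m, 6, 5, 24), (m, 6, 5, 33), (m, 8, 25, 24), (m, 8, 25, 33), (v, 4, 9, 11), (v, 4, 9, 39), (z, 34, 1, 12), (z, 34, 1, 3)}
Keep only column(s) D, A, F (6 duplicate(s) eliminated): {(1, z, 34), (2, m, 27), (25, m, 8), (32, m, 2), (5, m, 6), (9, v, 4)}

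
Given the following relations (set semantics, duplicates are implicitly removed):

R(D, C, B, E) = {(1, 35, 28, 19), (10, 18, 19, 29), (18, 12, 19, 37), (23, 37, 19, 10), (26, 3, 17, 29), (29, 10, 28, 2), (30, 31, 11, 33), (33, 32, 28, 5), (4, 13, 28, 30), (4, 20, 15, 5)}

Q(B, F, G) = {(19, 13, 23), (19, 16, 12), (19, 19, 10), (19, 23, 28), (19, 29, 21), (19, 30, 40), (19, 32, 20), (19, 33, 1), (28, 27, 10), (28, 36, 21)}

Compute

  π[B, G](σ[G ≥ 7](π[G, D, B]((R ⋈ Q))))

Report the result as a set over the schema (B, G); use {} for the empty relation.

R ⋈ Q (natural join on B): {(1, 35, 28, 19, 27, 10), (1, 35, 28, 19, 36, 21), (10, 18, 19, 29, 13, 23), (10, 18, 19, 29, 16, 12), (10, 18, 19, 29, 19, 10), (10, 18, 19, 29, 23, 28), (10, 18, 19, 29, 29, 21), (10, 18, 19, 29, 30, 40), (10, 18, 19, 29, 32, 20), (10, 18, 19, 29, 33, 1), (18, 12, 19, 37, 13, 23), (18, 12, 19, 37, 16, 12), (18, 12, 19, 37, 19, 10), (18, 12, 19, 37, 23, 28), (18, 12, 19, 37, 29, 21), (18, 12, 19, 37, 30, 40), (18, 12, 19, 37, 32, 20), (18, 12, 19, 37, 33, 1), (23, 37, 19, 10, 13, 23), (23, 37, 19, 10, 16, 12), (23, 37, 19, 10, 19, 10), (23, 37, 19, 10, 23, 28), (23, 37, 19, 10, 29, 21), (23, 37, 19, 10, 30, 40), (23, 37, 19, 10, 32, 20), (23, 37, 19, 10, 33, 1), (29, 10, 28, 2, 27, 10), (29, 10, 28, 2, 36, 21), (33, 32, 28, 5, 27, 10), (33, 32, 28, 5, 36, 21), (4, 13, 28, 30, 27, 10), (4, 13, 28, 30, 36, 21)}
π_{G, D, B} gives {(1, 10, 19), (1, 18, 19), (1, 23, 19), (10, 1, 28), (10, 10, 19), (10, 18, 19), (10, 23, 19), (10, 29, 28), (10, 33, 28), (10, 4, 28), (12, 10, 19), (12, 18, 19), (12, 23, 19), (20, 10, 19), (20, 18, 19), (20, 23, 19), (21, 1, 28), (21, 10, 19), (21, 18, 19), (21, 23, 19), (21, 29, 28), (21, 33, 28), (21, 4, 28), (23, 10, 19), (23, 18, 19), (23, 23, 19), (28, 10, 19), (28, 18, 19), (28, 23, 19), (40, 10, 19), (40, 18, 19), (40, 23, 19)}.
σ[G ≥ 7]: keep tuples satisfying G ≥ 7 → {(10, 1, 28), (10, 10, 19), (10, 18, 19), (10, 23, 19), (10, 29, 28), (10, 33, 28), (10, 4, 28), (12, 10, 19), (12, 18, 19), (12, 23, 19), (20, 10, 19), (20, 18, 19), (20, 23, 19), (21, 1, 28), (21, 10, 19), (21, 18, 19), (21, 23, 19), (21, 29, 28), (21, 33, 28), (21, 4, 28), (23, 10, 19), (23, 18, 19), (23, 23, 19), (28, 10, 19), (28, 18, 19), (28, 23, 19), (40, 10, 19), (40, 18, 19), (40, 23, 19)}
π_{B, G} gives {(19, 10), (19, 12), (19, 20), (19, 21), (19, 23), (19, 28), (19, 40), (28, 10), (28, 21)} (20 duplicate(s) eliminated).

{(19, 10), (19, 12), (19, 20), (19, 21), (19, 23), (19, 28), (19, 40), (28, 10), (28, 21)}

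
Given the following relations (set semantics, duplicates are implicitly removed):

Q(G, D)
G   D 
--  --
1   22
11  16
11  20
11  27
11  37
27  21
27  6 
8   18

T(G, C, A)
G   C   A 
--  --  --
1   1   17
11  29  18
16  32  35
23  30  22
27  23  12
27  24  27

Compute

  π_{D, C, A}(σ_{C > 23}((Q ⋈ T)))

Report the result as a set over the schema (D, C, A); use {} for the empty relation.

{(16, 29, 18), (20, 29, 18), (21, 24, 27), (27, 29, 18), (37, 29, 18), (6, 24, 27)}

Natural join on G: {(1, 22, 1, 17), (11, 16, 29, 18), (11, 20, 29, 18), (11, 27, 29, 18), (11, 37, 29, 18), (27, 21, 23, 12), (27, 21, 24, 27), (27, 6, 23, 12), (27, 6, 24, 27)}
Selection C > 23: {(11, 16, 29, 18), (11, 20, 29, 18), (11, 27, 29, 18), (11, 37, 29, 18), (27, 21, 24, 27), (27, 6, 24, 27)}
π[D, C, A]: project onto (D, C, A) → {(16, 29, 18), (20, 29, 18), (21, 24, 27), (27, 29, 18), (37, 29, 18), (6, 24, 27)}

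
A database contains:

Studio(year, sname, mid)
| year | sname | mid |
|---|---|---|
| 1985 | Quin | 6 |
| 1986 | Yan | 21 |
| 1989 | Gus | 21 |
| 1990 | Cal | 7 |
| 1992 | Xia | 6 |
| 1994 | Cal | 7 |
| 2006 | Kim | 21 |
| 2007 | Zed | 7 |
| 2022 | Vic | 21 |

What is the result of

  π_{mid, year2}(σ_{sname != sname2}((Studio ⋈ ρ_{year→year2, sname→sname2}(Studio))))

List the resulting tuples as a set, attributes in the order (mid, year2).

{(21, 1986), (21, 1989), (21, 2006), (21, 2022), (6, 1985), (6, 1992), (7, 1990), (7, 1994), (7, 2007)}

ρ[year→year2, sname→sname2]: schema becomes (year2, sname2, mid); tuples unchanged.
Studio ⋈ ρ_{year→year2, sname→sname2}(Studio) (natural join on mid): {(1985, Quin, 6, 1985, Quin), (1985, Quin, 6, 1992, Xia), (1986, Yan, 21, 1986, Yan), (1986, Yan, 21, 1989, Gus), (1986, Yan, 21, 2006, Kim), (1986, Yan, 21, 2022, Vic), (1989, Gus, 21, 1986, Yan), (1989, Gus, 21, 1989, Gus), (1989, Gus, 21, 2006, Kim), (1989, Gus, 21, 2022, Vic), (1990, Cal, 7, 1990, Cal), (1990, Cal, 7, 1994, Cal), (1990, Cal, 7, 2007, Zed), (1992, Xia, 6, 1985, Quin), (1992, Xia, 6, 1992, Xia), (1994, Cal, 7, 1990, Cal), (1994, Cal, 7, 1994, Cal), (1994, Cal, 7, 2007, Zed), (2006, Kim, 21, 1986, Yan), (2006, Kim, 21, 1989, Gus), (2006, Kim, 21, 2006, Kim), (2006, Kim, 21, 2022, Vic), (2007, Zed, 7, 1990, Cal), (2007, Zed, 7, 1994, Cal), (2007, Zed, 7, 2007, Zed), (2022, Vic, 21, 1986, Yan), (2022, Vic, 21, 1989, Gus), (2022, Vic, 21, 2006, Kim), (2022, Vic, 21, 2022, Vic)}
Apply σ_{sname != sname2}; surviving tuples: {(1985, Quin, 6, 1992, Xia), (1986, Yan, 21, 1989, Gus), (1986, Yan, 21, 2006, Kim), (1986, Yan, 21, 2022, Vic), (1989, Gus, 21, 1986, Yan), (1989, Gus, 21, 2006, Kim), (1989, Gus, 21, 2022, Vic), (1990, Cal, 7, 2007, Zed), (1992, Xia, 6, 1985, Quin), (1994, Cal, 7, 2007, Zed), (2006, Kim, 21, 1986, Yan), (2006, Kim, 21, 1989, Gus), (2006, Kim, 21, 2022, Vic), (2007, Zed, 7, 1990, Cal), (2007, Zed, 7, 1994, Cal), (2022, Vic, 21, 1986, Yan), (2022, Vic, 21, 1989, Gus), (2022, Vic, 21, 2006, Kim)}
Projecting to mid, year2 (9 duplicate(s) eliminated): {(21, 1986), (21, 1989), (21, 2006), (21, 2022), (6, 1985), (6, 1992), (7, 1990), (7, 1994), (7, 2007)}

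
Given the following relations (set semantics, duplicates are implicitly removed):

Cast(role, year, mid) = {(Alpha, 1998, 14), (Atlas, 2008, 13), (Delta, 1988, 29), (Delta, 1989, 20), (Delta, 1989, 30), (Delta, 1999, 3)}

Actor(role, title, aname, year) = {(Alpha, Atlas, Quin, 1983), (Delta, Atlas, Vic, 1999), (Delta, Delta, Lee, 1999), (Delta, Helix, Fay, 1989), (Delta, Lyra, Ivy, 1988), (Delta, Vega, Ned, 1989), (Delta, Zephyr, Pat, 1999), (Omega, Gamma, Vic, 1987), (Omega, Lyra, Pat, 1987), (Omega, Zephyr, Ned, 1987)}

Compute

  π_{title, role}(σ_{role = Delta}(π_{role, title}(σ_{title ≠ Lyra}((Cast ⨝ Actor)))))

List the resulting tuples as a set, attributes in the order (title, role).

{(Atlas, Delta), (Delta, Delta), (Helix, Delta), (Vega, Delta), (Zephyr, Delta)}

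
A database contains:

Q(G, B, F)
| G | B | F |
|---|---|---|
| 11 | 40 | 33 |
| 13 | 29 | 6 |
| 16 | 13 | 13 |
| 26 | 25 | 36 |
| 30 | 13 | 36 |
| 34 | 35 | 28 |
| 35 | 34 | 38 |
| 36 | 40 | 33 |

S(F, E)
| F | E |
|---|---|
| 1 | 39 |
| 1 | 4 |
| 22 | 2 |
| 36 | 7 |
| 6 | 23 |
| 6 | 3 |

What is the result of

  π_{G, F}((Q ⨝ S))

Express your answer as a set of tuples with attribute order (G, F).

{(13, 6), (26, 36), (30, 36)}

Natural join on F: {(13, 29, 6, 23), (13, 29, 6, 3), (26, 25, 36, 7), (30, 13, 36, 7)}
Projecting to G, F (1 duplicate(s) eliminated): {(13, 6), (26, 36), (30, 36)}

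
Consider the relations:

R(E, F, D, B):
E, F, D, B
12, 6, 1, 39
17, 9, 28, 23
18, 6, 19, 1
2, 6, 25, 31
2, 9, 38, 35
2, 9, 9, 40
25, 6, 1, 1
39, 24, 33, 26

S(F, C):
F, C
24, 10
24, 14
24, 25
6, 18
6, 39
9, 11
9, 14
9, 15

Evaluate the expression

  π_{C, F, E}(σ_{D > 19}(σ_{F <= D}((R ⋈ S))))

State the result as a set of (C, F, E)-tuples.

{(10, 24, 39), (11, 9, 17), (11, 9, 2), (14, 24, 39), (14, 9, 17), (14, 9, 2), (15, 9, 17), (15, 9, 2), (18, 6, 2), (25, 24, 39), (39, 6, 2)}

R ⋈ S (natural join on F): {(12, 6, 1, 39, 18), (12, 6, 1, 39, 39), (17, 9, 28, 23, 11), (17, 9, 28, 23, 14), (17, 9, 28, 23, 15), (18, 6, 19, 1, 18), (18, 6, 19, 1, 39), (2, 6, 25, 31, 18), (2, 6, 25, 31, 39), (2, 9, 38, 35, 11), (2, 9, 38, 35, 14), (2, 9, 38, 35, 15), (2, 9, 9, 40, 11), (2, 9, 9, 40, 14), (2, 9, 9, 40, 15), (25, 6, 1, 1, 18), (25, 6, 1, 1, 39), (39, 24, 33, 26, 10), (39, 24, 33, 26, 14), (39, 24, 33, 26, 25)}
Filtering on F <= D leaves {(17, 9, 28, 23, 11), (17, 9, 28, 23, 14), (17, 9, 28, 23, 15), (18, 6, 19, 1, 18), (18, 6, 19, 1, 39), (2, 6, 25, 31, 18), (2, 6, 25, 31, 39), (2, 9, 38, 35, 11), (2, 9, 38, 35, 14), (2, 9, 38, 35, 15), (2, 9, 9, 40, 11), (2, 9, 9, 40, 14), (2, 9, 9, 40, 15), (39, 24, 33, 26, 10), (39, 24, 33, 26, 14), (39, 24, 33, 26, 25)}.
Filtering on D > 19 leaves {(17, 9, 28, 23, 11), (17, 9, 28, 23, 14), (17, 9, 28, 23, 15), (2, 6, 25, 31, 18), (2, 6, 25, 31, 39), (2, 9, 38, 35, 11), (2, 9, 38, 35, 14), (2, 9, 38, 35, 15), (39, 24, 33, 26, 10), (39, 24, 33, 26, 14), (39, 24, 33, 26, 25)}.
Keep only column(s) C, F, E: {(10, 24, 39), (11, 9, 17), (11, 9, 2), (14, 24, 39), (14, 9, 17), (14, 9, 2), (15, 9, 17), (15, 9, 2), (18, 6, 2), (25, 24, 39), (39, 6, 2)}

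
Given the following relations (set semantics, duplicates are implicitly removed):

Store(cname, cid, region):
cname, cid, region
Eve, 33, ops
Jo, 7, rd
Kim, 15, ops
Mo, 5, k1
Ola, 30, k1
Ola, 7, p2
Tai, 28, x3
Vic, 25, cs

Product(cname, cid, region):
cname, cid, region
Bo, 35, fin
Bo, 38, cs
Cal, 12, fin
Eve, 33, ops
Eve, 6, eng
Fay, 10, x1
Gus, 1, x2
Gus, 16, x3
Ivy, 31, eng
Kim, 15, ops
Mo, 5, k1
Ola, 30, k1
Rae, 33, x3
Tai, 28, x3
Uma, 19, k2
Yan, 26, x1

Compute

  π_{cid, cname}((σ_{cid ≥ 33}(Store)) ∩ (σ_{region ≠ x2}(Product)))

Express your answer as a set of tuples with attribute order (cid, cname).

{(33, Eve)}

Apply σ_{cid ≥ 33}; surviving tuples: {(Eve, 33, ops)}
Apply σ_{region ≠ x2}; surviving tuples: {(Bo, 35, fin), (Bo, 38, cs), (Cal, 12, fin), (Eve, 33, ops), (Eve, 6, eng), (Fay, 10, x1), (Gus, 16, x3), (Ivy, 31, eng), (Kim, 15, ops), (Mo, 5, k1), (Ola, 30, k1), (Rae, 33, x3), (Tai, 28, x3), (Uma, 19, k2), (Yan, 26, x1)}
Taking the intersection: {(Eve, 33, ops)}
π_{cid, cname} gives {(33, Eve)}.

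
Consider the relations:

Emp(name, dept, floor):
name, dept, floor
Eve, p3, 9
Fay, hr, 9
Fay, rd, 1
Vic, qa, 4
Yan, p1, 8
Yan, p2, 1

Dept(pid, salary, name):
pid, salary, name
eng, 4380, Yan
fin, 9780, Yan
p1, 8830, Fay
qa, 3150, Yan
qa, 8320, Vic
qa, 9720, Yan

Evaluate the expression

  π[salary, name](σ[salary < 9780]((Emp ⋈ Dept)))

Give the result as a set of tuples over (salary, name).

{(3150, Yan), (4380, Yan), (8320, Vic), (8830, Fay), (9720, Yan)}

Emp ⋈ Dept (natural join on name): {(Fay, hr, 9, p1, 8830), (Fay, rd, 1, p1, 8830), (Vic, qa, 4, qa, 8320), (Yan, p1, 8, eng, 4380), (Yan, p1, 8, fin, 9780), (Yan, p1, 8, qa, 3150), (Yan, p1, 8, qa, 9720), (Yan, p2, 1, eng, 4380), (Yan, p2, 1, fin, 9780), (Yan, p2, 1, qa, 3150), (Yan, p2, 1, qa, 9720)}
Selection salary < 9780: {(Fay, hr, 9, p1, 8830), (Fay, rd, 1, p1, 8830), (Vic, qa, 4, qa, 8320), (Yan, p1, 8, eng, 4380), (Yan, p1, 8, qa, 3150), (Yan, p1, 8, qa, 9720), (Yan, p2, 1, eng, 4380), (Yan, p2, 1, qa, 3150), (Yan, p2, 1, qa, 9720)}
Projecting to salary, name (4 duplicate(s) eliminated): {(3150, Yan), (4380, Yan), (8320, Vic), (8830, Fay), (9720, Yan)}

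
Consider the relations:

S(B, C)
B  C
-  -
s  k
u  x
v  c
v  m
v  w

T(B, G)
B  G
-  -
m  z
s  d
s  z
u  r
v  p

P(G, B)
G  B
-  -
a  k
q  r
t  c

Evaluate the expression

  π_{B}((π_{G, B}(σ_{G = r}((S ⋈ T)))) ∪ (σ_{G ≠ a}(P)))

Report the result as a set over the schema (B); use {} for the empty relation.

{c, r, u}

Natural join on B: {(s, k, d), (s, k, z), (u, x, r), (v, c, p), (v, m, p), (v, w, p)}
Filtering on G = r leaves {(u, x, r)}.
Projecting to G, B: {(r, u)}
Filtering on G ≠ a leaves {(q, r), (t, c)}.
Taking the union: {(q, r), (r, u), (t, c)}
Projecting to B: {c, r, u}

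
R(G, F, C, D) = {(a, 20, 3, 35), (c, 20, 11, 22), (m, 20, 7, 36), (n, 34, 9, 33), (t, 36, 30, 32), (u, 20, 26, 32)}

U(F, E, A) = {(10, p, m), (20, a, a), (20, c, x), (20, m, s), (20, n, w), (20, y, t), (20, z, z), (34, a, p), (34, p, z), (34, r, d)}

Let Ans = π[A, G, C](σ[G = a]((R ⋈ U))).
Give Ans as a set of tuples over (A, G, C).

Joining R and U on F yields {(a, 20, 3, 35, a, a), (a, 20, 3, 35, c, x), (a, 20, 3, 35, m, s), (a, 20, 3, 35, n, w), (a, 20, 3, 35, y, t), (a, 20, 3, 35, z, z), (c, 20, 11, 22, a, a), (c, 20, 11, 22, c, x), (c, 20, 11, 22, m, s), (c, 20, 11, 22, n, w), (c, 20, 11, 22, y, t), (c, 20, 11, 22, z, z), (m, 20, 7, 36, a, a), (m, 20, 7, 36, c, x), (m, 20, 7, 36, m, s), (m, 20, 7, 36, n, w), (m, 20, 7, 36, y, t), (m, 20, 7, 36, z, z), (n, 34, 9, 33, a, p), (n, 34, 9, 33, p, z), (n, 34, 9, 33, r, d), (u, 20, 26, 32, a, a), (u, 20, 26, 32, c, x), (u, 20, 26, 32, m, s), (u, 20, 26, 32, n, w), (u, 20, 26, 32, y, t), (u, 20, 26, 32, z, z)}.
Apply σ_{G = a}; surviving tuples: {(a, 20, 3, 35, a, a), (a, 20, 3, 35, c, x), (a, 20, 3, 35, m, s), (a, 20, 3, 35, n, w), (a, 20, 3, 35, y, t), (a, 20, 3, 35, z, z)}
Keep only column(s) A, G, C: {(a, a, 3), (s, a, 3), (t, a, 3), (w, a, 3), (x, a, 3), (z, a, 3)}

{(a, a, 3), (s, a, 3), (t, a, 3), (w, a, 3), (x, a, 3), (z, a, 3)}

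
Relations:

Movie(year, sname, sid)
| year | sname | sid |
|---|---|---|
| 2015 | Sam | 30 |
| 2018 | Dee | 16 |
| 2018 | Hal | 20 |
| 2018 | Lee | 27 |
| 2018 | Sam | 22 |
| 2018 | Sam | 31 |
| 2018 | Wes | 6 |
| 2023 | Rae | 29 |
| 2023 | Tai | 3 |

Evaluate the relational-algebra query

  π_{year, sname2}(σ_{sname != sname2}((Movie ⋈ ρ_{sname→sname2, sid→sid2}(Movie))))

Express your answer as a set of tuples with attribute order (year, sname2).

ρ[sname→sname2, sid→sid2]: schema becomes (year, sname2, sid2); tuples unchanged.
Joining Movie and ρ_{sname→sname2, sid→sid2}(Movie) on year yields {(2015, Sam, 30, Sam, 30), (2018, Dee, 16, Dee, 16), (2018, Dee, 16, Hal, 20), (2018, Dee, 16, Lee, 27), (2018, Dee, 16, Sam, 22), (2018, Dee, 16, Sam, 31), (2018, Dee, 16, Wes, 6), (2018, Hal, 20, Dee, 16), (2018, Hal, 20, Hal, 20), (2018, Hal, 20, Lee, 27), (2018, Hal, 20, Sam, 22), (2018, Hal, 20, Sam, 31), (2018, Hal, 20, Wes, 6), (2018, Lee, 27, Dee, 16), (2018, Lee, 27, Hal, 20), (2018, Lee, 27, Lee, 27), (2018, Lee, 27, Sam, 22), (2018, Lee, 27, Sam, 31), (2018, Lee, 27, Wes, 6), (2018, Sam, 22, Dee, 16), (2018, Sam, 22, Hal, 20), (2018, Sam, 22, Lee, 27), (2018, Sam, 22, Sam, 22), (2018, Sam, 22, Sam, 31), (2018, Sam, 22, Wes, 6), (2018, Sam, 31, Dee, 16), (2018, Sam, 31, Hal, 20), (2018, Sam, 31, Lee, 27), (2018, Sam, 31, Sam, 22), (2018, Sam, 31, Sam, 31), (2018, Sam, 31, Wes, 6), (2018, Wes, 6, Dee, 16), (2018, Wes, 6, Hal, 20), (2018, Wes, 6, Lee, 27), (2018, Wes, 6, Sam, 22), (2018, Wes, 6, Sam, 31), (2018, Wes, 6, Wes, 6), (2023, Rae, 29, Rae, 29), (2023, Rae, 29, Tai, 3), (2023, Tai, 3, Rae, 29), (2023, Tai, 3, Tai, 3)}.
Filtering on sname != sname2 leaves {(2018, Dee, 16, Hal, 20), (2018, Dee, 16, Lee, 27), (2018, Dee, 16, Sam, 22), (2018, Dee, 16, Sam, 31), (2018, Dee, 16, Wes, 6), (2018, Hal, 20, Dee, 16), (2018, Hal, 20, Lee, 27), (2018, Hal, 20, Sam, 22), (2018, Hal, 20, Sam, 31), (2018, Hal, 20, Wes, 6), (2018, Lee, 27, Dee, 16), (2018, Lee, 27, Hal, 20), (2018, Lee, 27, Sam, 22), (2018, Lee, 27, Sam, 31), (2018, Lee, 27, Wes, 6), (2018, Sam, 22, Dee, 16), (2018, Sam, 22, Hal, 20), (2018, Sam, 22, Lee, 27), (2018, Sam, 22, Wes, 6), (2018, Sam, 31, Dee, 16), (2018, Sam, 31, Hal, 20), (2018, Sam, 31, Lee, 27), (2018, Sam, 31, Wes, 6), (2018, Wes, 6, Dee, 16), (2018, Wes, 6, Hal, 20), (2018, Wes, 6, Lee, 27), (2018, Wes, 6, Sam, 22), (2018, Wes, 6, Sam, 31), (2023, Rae, 29, Tai, 3), (2023, Tai, 3, Rae, 29)}.
π[year, sname2]: project onto (year, sname2) (23 duplicate(s) eliminated) → {(2018, Dee), (2018, Hal), (2018, Lee), (2018, Sam), (2018, Wes), (2023, Rae), (2023, Tai)}

{(2018, Dee), (2018, Hal), (2018, Lee), (2018, Sam), (2018, Wes), (2023, Rae), (2023, Tai)}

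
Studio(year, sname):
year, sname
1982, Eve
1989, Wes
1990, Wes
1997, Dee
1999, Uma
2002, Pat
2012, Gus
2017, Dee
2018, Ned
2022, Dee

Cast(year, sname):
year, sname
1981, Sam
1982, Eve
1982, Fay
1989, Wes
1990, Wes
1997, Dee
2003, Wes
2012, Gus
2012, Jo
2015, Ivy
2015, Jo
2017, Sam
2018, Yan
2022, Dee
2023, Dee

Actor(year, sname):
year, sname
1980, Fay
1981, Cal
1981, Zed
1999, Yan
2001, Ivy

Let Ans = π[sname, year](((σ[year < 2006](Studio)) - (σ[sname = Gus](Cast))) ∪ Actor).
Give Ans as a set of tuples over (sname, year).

{(Cal, 1981), (Dee, 1997), (Eve, 1982), (Fay, 1980), (Ivy, 2001), (Pat, 2002), (Uma, 1999), (Wes, 1989), (Wes, 1990), (Yan, 1999), (Zed, 1981)}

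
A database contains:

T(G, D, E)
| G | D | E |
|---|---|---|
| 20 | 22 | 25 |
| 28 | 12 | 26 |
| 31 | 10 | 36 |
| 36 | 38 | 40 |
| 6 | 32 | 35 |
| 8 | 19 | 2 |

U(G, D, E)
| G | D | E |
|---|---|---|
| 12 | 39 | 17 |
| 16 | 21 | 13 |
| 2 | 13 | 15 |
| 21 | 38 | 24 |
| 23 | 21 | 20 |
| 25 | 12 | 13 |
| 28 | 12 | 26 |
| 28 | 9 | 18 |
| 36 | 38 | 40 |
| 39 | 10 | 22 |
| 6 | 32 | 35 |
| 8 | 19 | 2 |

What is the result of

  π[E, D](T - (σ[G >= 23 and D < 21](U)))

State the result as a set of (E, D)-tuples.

{(2, 19), (25, 22), (35, 32), (36, 10), (40, 38)}

Filtering on G >= 23 and D < 21 leaves {(25, 12, 13), (28, 12, 26), (28, 9, 18), (39, 10, 22)}.
Set difference of the two operands is {(20, 22, 25), (31, 10, 36), (36, 38, 40), (6, 32, 35), (8, 19, 2)}.
Keep only column(s) E, D: {(2, 19), (25, 22), (35, 32), (36, 10), (40, 38)}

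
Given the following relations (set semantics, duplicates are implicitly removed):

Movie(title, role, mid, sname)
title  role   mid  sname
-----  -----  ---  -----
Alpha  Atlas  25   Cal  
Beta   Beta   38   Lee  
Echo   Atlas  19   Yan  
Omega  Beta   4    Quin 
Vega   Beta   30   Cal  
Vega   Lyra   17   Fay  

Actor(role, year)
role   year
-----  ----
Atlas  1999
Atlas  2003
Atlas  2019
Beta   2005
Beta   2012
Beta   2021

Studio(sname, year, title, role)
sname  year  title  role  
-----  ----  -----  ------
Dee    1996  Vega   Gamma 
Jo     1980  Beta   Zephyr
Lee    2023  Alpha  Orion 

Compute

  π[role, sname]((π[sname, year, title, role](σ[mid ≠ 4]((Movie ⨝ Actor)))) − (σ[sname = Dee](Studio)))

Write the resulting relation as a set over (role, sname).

{(Atlas, Cal), (Atlas, Yan), (Beta, Cal), (Beta, Lee)}

Joining Movie and Actor on role yields {(Alpha, Atlas, 25, Cal, 1999), (Alpha, Atlas, 25, Cal, 2003), (Alpha, Atlas, 25, Cal, 2019), (Beta, Beta, 38, Lee, 2005), (Beta, Beta, 38, Lee, 2012), (Beta, Beta, 38, Lee, 2021), (Echo, Atlas, 19, Yan, 1999), (Echo, Atlas, 19, Yan, 2003), (Echo, Atlas, 19, Yan, 2019), (Omega, Beta, 4, Quin, 2005), (Omega, Beta, 4, Quin, 2012), (Omega, Beta, 4, Quin, 2021), (Vega, Beta, 30, Cal, 2005), (Vega, Beta, 30, Cal, 2012), (Vega, Beta, 30, Cal, 2021)}.
Apply σ_{mid ≠ 4}; surviving tuples: {(Alpha, Atlas, 25, Cal, 1999), (Alpha, Atlas, 25, Cal, 2003), (Alpha, Atlas, 25, Cal, 2019), (Beta, Beta, 38, Lee, 2005), (Beta, Beta, 38, Lee, 2012), (Beta, Beta, 38, Lee, 2021), (Echo, Atlas, 19, Yan, 1999), (Echo, Atlas, 19, Yan, 2003), (Echo, Atlas, 19, Yan, 2019), (Vega, Beta, 30, Cal, 2005), (Vega, Beta, 30, Cal, 2012), (Vega, Beta, 30, Cal, 2021)}
π[sname, year, title, role]: project onto (sname, year, title, role) → {(Cal, 1999, Alpha, Atlas), (Cal, 2003, Alpha, Atlas), (Cal, 2005, Vega, Beta), (Cal, 2012, Vega, Beta), (Cal, 2019, Alpha, Atlas), (Cal, 2021, Vega, Beta), (Lee, 2005, Beta, Beta), (Lee, 2012, Beta, Beta), (Lee, 2021, Beta, Beta), (Yan, 1999, Echo, Atlas), (Yan, 2003, Echo, Atlas), (Yan, 2019, Echo, Atlas)}
Apply σ_{sname = Dee}; surviving tuples: {(Dee, 1996, Vega, Gamma)}
Set difference of the two operands is {(Cal, 1999, Alpha, Atlas), (Cal, 2003, Alpha, Atlas), (Cal, 2005, Vega, Beta), (Cal, 2012, Vega, Beta), (Cal, 2019, Alpha, Atlas), (Cal, 2021, Vega, Beta), (Lee, 2005, Beta, Beta), (Lee, 2012, Beta, Beta), (Lee, 2021, Beta, Beta), (Yan, 1999, Echo, Atlas), (Yan, 2003, Echo, Atlas), (Yan, 2019, Echo, Atlas)}.
π[role, sname]: project onto (role, sname) (8 duplicate(s) eliminated) → {(Atlas, Cal), (Atlas, Yan), (Beta, Cal), (Beta, Lee)}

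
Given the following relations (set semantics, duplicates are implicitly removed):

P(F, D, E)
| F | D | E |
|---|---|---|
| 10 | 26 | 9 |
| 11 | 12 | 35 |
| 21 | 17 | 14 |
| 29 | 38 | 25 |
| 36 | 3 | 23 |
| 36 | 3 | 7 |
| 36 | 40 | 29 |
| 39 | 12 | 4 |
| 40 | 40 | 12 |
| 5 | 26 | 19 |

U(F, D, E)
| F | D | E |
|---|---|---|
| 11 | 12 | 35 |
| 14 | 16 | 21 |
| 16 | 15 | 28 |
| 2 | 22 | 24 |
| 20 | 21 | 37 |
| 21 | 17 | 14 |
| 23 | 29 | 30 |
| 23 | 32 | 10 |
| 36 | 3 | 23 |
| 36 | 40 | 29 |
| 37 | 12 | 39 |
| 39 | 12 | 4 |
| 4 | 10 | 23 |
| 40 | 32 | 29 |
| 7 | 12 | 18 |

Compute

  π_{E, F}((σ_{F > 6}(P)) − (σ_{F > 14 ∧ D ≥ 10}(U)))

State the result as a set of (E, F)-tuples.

{(12, 40), (23, 36), (25, 29), (35, 11), (7, 36), (9, 10)}

Apply σ_{F > 6}; surviving tuples: {(10, 26, 9), (11, 12, 35), (21, 17, 14), (29, 38, 25), (36, 3, 23), (36, 3, 7), (36, 40, 29), (39, 12, 4), (40, 40, 12)}
Apply σ_{F > 14 ∧ D ≥ 10}; surviving tuples: {(16, 15, 28), (20, 21, 37), (21, 17, 14), (23, 29, 30), (23, 32, 10), (36, 40, 29), (37, 12, 39), (39, 12, 4), (40, 32, 29)}
Difference: {(10, 26, 9), (11, 12, 35), (21, 17, 14), (29, 38, 25), (36, 3, 23), (36, 3, 7), (36, 40, 29), (39, 12, 4), (40, 40, 12)} with {(16, 15, 28), (20, 21, 37), (21, 17, 14), (23, 29, 30), (23, 32, 10), (36, 40, 29), (37, 12, 39), (39, 12, 4), (40, 32, 29)} → {(10, 26, 9), (11, 12, 35), (29, 38, 25), (36, 3, 23), (36, 3, 7), (40, 40, 12)}
Keep only column(s) E, F: {(12, 40), (23, 36), (25, 29), (35, 11), (7, 36), (9, 10)}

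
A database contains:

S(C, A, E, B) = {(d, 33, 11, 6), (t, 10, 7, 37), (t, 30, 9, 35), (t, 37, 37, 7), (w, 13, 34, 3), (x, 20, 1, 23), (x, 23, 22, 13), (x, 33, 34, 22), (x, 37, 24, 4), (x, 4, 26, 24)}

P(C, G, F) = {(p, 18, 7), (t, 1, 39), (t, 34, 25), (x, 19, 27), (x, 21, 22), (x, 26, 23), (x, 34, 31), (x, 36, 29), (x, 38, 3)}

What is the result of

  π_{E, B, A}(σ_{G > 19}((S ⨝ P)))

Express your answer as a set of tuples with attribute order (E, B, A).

{(1, 23, 20), (22, 13, 23), (24, 4, 37), (26, 24, 4), (34, 22, 33), (37, 7, 37), (7, 37, 10), (9, 35, 30)}

S ⋈ P (natural join on C): {(t, 10, 7, 37, 1, 39), (t, 10, 7, 37, 34, 25), (t, 30, 9, 35, 1, 39), (t, 30, 9, 35, 34, 25), (t, 37, 37, 7, 1, 39), (t, 37, 37, 7, 34, 25), (x, 20, 1, 23, 19, 27), (x, 20, 1, 23, 21, 22), (x, 20, 1, 23, 26, 23), (x, 20, 1, 23, 34, 31), (x, 20, 1, 23, 36, 29), (x, 20, 1, 23, 38, 3), (x, 23, 22, 13, 19, 27), (x, 23, 22, 13, 21, 22), (x, 23, 22, 13, 26, 23), (x, 23, 22, 13, 34, 31), (x, 23, 22, 13, 36, 29), (x, 23, 22, 13, 38, 3), (x, 33, 34, 22, 19, 27), (x, 33, 34, 22, 21, 22), (x, 33, 34, 22, 26, 23), (x, 33, 34, 22, 34, 31), (x, 33, 34, 22, 36, 29), (x, 33, 34, 22, 38, 3), (x, 37, 24, 4, 19, 27), (x, 37, 24, 4, 21, 22), (x, 37, 24, 4, 26, 23), (x, 37, 24, 4, 34, 31), (x, 37, 24, 4, 36, 29), (x, 37, 24, 4, 38, 3), (x, 4, 26, 24, 19, 27), (x, 4, 26, 24, 21, 22), (x, 4, 26, 24, 26, 23), (x, 4, 26, 24, 34, 31), (x, 4, 26, 24, 36, 29), (x, 4, 26, 24, 38, 3)}
Selection G > 19: {(t, 10, 7, 37, 34, 25), (t, 30, 9, 35, 34, 25), (t, 37, 37, 7, 34, 25), (x, 20, 1, 23, 21, 22), (x, 20, 1, 23, 26, 23), (x, 20, 1, 23, 34, 31), (x, 20, 1, 23, 36, 29), (x, 20, 1, 23, 38, 3), (x, 23, 22, 13, 21, 22), (x, 23, 22, 13, 26, 23), (x, 23, 22, 13, 34, 31), (x, 23, 22, 13, 36, 29), (x, 23, 22, 13, 38, 3), (x, 33, 34, 22, 21, 22), (x, 33, 34, 22, 26, 23), (x, 33, 34, 22, 34, 31), (x, 33, 34, 22, 36, 29), (x, 33, 34, 22, 38, 3), (x, 37, 24, 4, 21, 22), (x, 37, 24, 4, 26, 23), (x, 37, 24, 4, 34, 31), (x, 37, 24, 4, 36, 29), (x, 37, 24, 4, 38, 3), (x, 4, 26, 24, 21, 22), (x, 4, 26, 24, 26, 23), (x, 4, 26, 24, 34, 31), (x, 4, 26, 24, 36, 29), (x, 4, 26, 24, 38, 3)}
π[E, B, A]: project onto (E, B, A) (20 duplicate(s) eliminated) → {(1, 23, 20), (22, 13, 23), (24, 4, 37), (26, 24, 4), (34, 22, 33), (37, 7, 37), (7, 37, 10), (9, 35, 30)}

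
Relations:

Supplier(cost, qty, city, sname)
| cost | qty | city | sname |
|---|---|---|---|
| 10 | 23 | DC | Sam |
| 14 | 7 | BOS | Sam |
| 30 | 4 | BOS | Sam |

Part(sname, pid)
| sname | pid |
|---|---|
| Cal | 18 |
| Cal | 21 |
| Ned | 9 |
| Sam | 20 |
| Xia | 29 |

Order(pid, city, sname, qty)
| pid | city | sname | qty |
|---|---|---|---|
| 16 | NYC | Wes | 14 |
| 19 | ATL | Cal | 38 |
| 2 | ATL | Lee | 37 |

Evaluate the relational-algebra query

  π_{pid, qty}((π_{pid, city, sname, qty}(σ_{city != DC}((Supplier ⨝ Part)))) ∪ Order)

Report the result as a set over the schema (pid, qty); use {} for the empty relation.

Natural join on sname: {(10, 23, DC, Sam, 20), (14, 7, BOS, Sam, 20), (30, 4, BOS, Sam, 20)}
Selection city != DC: {(14, 7, BOS, Sam, 20), (30, 4, BOS, Sam, 20)}
π[pid, city, sname, qty]: project onto (pid, city, sname, qty) → {(20, BOS, Sam, 4), (20, BOS, Sam, 7)}
Set union of the two operands is {(16, NYC, Wes, 14), (19, ATL, Cal, 38), (2, ATL, Lee, 37), (20, BOS, Sam, 4), (20, BOS, Sam, 7)}.
π[pid, qty]: project onto (pid, qty) → {(16, 14), (19, 38), (2, 37), (20, 4), (20, 7)}

{(16, 14), (19, 38), (2, 37), (20, 4), (20, 7)}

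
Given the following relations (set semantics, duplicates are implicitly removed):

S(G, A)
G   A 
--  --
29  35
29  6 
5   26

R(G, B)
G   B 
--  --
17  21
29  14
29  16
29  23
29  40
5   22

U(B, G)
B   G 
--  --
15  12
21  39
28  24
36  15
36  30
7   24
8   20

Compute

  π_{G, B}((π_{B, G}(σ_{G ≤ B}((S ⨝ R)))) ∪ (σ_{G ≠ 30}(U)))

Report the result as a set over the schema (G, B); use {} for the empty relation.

Natural join on G: {(29, 35, 14), (29, 35, 16), (29, 35, 23), (29, 35, 40), (29, 6, 14), (29, 6, 16), (29, 6, 23), (29, 6, 40), (5, 26, 22)}
σ[G ≤ B]: keep tuples satisfying G ≤ B → {(29, 35, 40), (29, 6, 40), (5, 26, 22)}
π[B, G]: project onto (B, G) (1 duplicate(s) eliminated) → {(22, 5), (40, 29)}
σ[G ≠ 30]: keep tuples satisfying G ≠ 30 → {(15, 12), (21, 39), (28, 24), (36, 15), (7, 24), (8, 20)}
Union: {(22, 5), (40, 29)} with {(15, 12), (21, 39), (28, 24), (36, 15), (7, 24), (8, 20)} → {(15, 12), (21, 39), (22, 5), (28, 24), (36, 15), (40, 29), (7, 24), (8, 20)}
π[G, B]: project onto (G, B) → {(12, 15), (15, 36), (20, 8), (24, 28), (24, 7), (29, 40), (39, 21), (5, 22)}

{(12, 15), (15, 36), (20, 8), (24, 28), (24, 7), (29, 40), (39, 21), (5, 22)}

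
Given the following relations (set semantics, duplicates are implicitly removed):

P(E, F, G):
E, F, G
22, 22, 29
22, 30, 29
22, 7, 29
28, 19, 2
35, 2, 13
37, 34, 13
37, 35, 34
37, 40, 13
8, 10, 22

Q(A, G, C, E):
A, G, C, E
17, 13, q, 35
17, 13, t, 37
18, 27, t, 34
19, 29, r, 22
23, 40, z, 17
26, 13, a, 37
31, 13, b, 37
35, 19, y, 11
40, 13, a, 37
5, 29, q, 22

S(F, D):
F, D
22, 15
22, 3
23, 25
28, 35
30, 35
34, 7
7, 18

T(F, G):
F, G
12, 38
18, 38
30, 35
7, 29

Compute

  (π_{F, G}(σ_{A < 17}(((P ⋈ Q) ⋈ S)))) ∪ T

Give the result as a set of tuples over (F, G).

{(12, 38), (18, 38), (22, 29), (30, 29), (30, 35), (7, 29)}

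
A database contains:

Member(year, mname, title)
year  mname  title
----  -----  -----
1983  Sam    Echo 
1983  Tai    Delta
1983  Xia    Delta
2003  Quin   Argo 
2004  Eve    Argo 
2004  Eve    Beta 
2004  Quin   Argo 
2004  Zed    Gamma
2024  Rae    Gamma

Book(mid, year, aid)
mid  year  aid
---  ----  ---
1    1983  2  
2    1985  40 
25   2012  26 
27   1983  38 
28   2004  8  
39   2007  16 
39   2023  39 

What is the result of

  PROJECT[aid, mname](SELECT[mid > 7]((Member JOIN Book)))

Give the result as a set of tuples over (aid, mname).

{(38, Sam), (38, Tai), (38, Xia), (8, Eve), (8, Quin), (8, Zed)}

Member ⋈ Book (natural join on year): {(1983, Sam, Echo, 1, 2), (1983, Sam, Echo, 27, 38), (1983, Tai, Delta, 1, 2), (1983, Tai, Delta, 27, 38), (1983, Xia, Delta, 1, 2), (1983, Xia, Delta, 27, 38), (2004, Eve, Argo, 28, 8), (2004, Eve, Beta, 28, 8), (2004, Quin, Argo, 28, 8), (2004, Zed, Gamma, 28, 8)}
Filtering on mid > 7 leaves {(1983, Sam, Echo, 27, 38), (1983, Tai, Delta, 27, 38), (1983, Xia, Delta, 27, 38), (2004, Eve, Argo, 28, 8), (2004, Eve, Beta, 28, 8), (2004, Quin, Argo, 28, 8), (2004, Zed, Gamma, 28, 8)}.
Projecting to aid, mname (1 duplicate(s) eliminated): {(38, Sam), (38, Tai), (38, Xia), (8, Eve), (8, Quin), (8, Zed)}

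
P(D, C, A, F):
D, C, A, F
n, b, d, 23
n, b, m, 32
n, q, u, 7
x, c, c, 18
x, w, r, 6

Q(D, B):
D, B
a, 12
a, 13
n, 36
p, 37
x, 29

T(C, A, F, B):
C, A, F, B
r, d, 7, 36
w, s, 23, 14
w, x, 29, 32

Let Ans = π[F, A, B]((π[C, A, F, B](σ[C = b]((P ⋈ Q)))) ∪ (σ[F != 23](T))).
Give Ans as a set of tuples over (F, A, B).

{(23, d, 36), (29, x, 32), (32, m, 36), (7, d, 36)}

Joining P and Q on D yields {(n, b, d, 23, 36), (n, b, m, 32, 36), (n, q, u, 7, 36), (x, c, c, 18, 29), (x, w, r, 6, 29)}.
Filtering on C = b leaves {(n, b, d, 23, 36), (n, b, m, 32, 36)}.
Keep only column(s) C, A, F, B: {(b, d, 23, 36), (b, m, 32, 36)}
Filtering on F != 23 leaves {(r, d, 7, 36), (w, x, 29, 32)}.
Union: {(b, d, 23, 36), (b, m, 32, 36)} with {(r, d, 7, 36), (w, x, 29, 32)} → {(b, d, 23, 36), (b, m, 32, 36), (r, d, 7, 36), (w, x, 29, 32)}
Keep only column(s) F, A, B: {(23, d, 36), (29, x, 32), (32, m, 36), (7, d, 36)}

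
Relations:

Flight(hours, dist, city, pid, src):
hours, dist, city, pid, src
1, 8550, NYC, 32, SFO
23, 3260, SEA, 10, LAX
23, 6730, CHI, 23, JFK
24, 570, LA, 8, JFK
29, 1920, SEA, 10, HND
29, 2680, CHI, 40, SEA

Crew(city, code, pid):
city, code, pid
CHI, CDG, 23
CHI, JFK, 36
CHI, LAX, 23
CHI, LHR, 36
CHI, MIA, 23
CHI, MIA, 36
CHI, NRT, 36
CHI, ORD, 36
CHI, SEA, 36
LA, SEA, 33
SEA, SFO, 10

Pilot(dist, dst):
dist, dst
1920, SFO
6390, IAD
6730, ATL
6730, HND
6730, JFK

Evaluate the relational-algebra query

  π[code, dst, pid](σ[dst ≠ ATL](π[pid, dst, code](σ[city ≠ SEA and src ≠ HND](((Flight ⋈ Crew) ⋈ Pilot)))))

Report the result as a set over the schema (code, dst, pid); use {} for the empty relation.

{(CDG, HND, 23), (CDG, JFK, 23), (LAX, HND, 23), (LAX, JFK, 23), (MIA, HND, 23), (MIA, JFK, 23)}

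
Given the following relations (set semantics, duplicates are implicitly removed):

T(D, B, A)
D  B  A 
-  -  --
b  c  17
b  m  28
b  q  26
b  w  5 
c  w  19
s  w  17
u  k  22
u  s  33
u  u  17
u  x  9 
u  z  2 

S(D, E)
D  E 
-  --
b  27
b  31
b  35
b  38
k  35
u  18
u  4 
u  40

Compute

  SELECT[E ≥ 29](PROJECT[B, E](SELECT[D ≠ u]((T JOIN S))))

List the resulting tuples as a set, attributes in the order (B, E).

{(c, 31), (c, 35), (c, 38), (m, 31), (m, 35), (m, 38), (q, 31), (q, 35), (q, 38), (w, 31), (w, 35), (w, 38)}

Joining T and S on D yields {(b, c, 17, 27), (b, c, 17, 31), (b, c, 17, 35), (b, c, 17, 38), (b, m, 28, 27), (b, m, 28, 31), (b, m, 28, 35), (b, m, 28, 38), (b, q, 26, 27), (b, q, 26, 31), (b, q, 26, 35), (b, q, 26, 38), (b, w, 5, 27), (b, w, 5, 31), (b, w, 5, 35), (b, w, 5, 38), (u, k, 22, 18), (u, k, 22, 4), (u, k, 22, 40), (u, s, 33, 18), (u, s, 33, 4), (u, s, 33, 40), (u, u, 17, 18), (u, u, 17, 4), (u, u, 17, 40), (u, x, 9, 18), (u, x, 9, 4), (u, x, 9, 40), (u, z, 2, 18), (u, z, 2, 4), (u, z, 2, 40)}.
Selection D ≠ u: {(b, c, 17, 27), (b, c, 17, 31), (b, c, 17, 35), (b, c, 17, 38), (b, m, 28, 27), (b, m, 28, 31), (b, m, 28, 35), (b, m, 28, 38), (b, q, 26, 27), (b, q, 26, 31), (b, q, 26, 35), (b, q, 26, 38), (b, w, 5, 27), (b, w, 5, 31), (b, w, 5, 35), (b, w, 5, 38)}
Keep only column(s) B, E: {(c, 27), (c, 31), (c, 35), (c, 38), (m, 27), (m, 31), (m, 35), (m, 38), (q, 27), (q, 31), (q, 35), (q, 38), (w, 27), (w, 31), (w, 35), (w, 38)}
Selection E ≥ 29: {(c, 31), (c, 35), (c, 38), (m, 31), (m, 35), (m, 38), (q, 31), (q, 35), (q, 38), (w, 31), (w, 35), (w, 38)}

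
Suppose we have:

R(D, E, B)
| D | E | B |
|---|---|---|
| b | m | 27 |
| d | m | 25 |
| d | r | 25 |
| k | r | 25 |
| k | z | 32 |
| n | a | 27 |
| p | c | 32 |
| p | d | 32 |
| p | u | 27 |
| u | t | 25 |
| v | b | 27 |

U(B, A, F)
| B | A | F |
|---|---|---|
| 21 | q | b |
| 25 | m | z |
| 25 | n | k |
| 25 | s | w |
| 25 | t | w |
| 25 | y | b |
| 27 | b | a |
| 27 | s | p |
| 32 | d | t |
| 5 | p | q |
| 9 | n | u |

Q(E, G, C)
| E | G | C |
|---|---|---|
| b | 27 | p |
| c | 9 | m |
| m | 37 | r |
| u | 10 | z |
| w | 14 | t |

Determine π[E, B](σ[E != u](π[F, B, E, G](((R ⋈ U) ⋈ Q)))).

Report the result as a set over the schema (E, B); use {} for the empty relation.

{(b, 27), (c, 32), (m, 25), (m, 27)}

Natural join on B: {(b, m, 27, b, a), (b, m, 27, s, p), (d, m, 25, m, z), (d, m, 25, n, k), (d, m, 25, s, w), (d, m, 25, t, w), (d, m, 25, y, b), (d, r, 25, m, z), (d, r, 25, n, k), (d, r, 25, s, w), (d, r, 25, t, w), (d, r, 25, y, b), (k, r, 25, m, z), (k, r, 25, n, k), (k, r, 25, s, w), (k, r, 25, t, w), (k, r, 25, y, b), (k, z, 32, d, t), (n, a, 27, b, a), (n, a, 27, s, p), (p, c, 32, d, t), (p, d, 32, d, t), (p, u, 27, b, a), (p, u, 27, s, p), (u, t, 25, m, z), (u, t, 25, n, k), (u, t, 25, s, w), (u, t, 25, t, w), (u, t, 25, y, b), (v, b, 27, b, a), (v, b, 27, s, p)}
Natural join on E: {(b, m, 27, b, a, 37, r), (b, m, 27, s, p, 37, r), (d, m, 25, m, z, 37, r), (d, m, 25, n, k, 37, r), (d, m, 25, s, w, 37, r), (d, m, 25, t, w, 37, r), (d, m, 25, y, b, 37, r), (p, c, 32, d, t, 9, m), (p, u, 27, b, a, 10, z), (p, u, 27, s, p, 10, z), (v, b, 27, b, a, 27, p), (v, b, 27, s, p, 27, p)}
Projecting to F, B, E, G (1 duplicate(s) eliminated): {(a, 27, b, 27), (a, 27, m, 37), (a, 27, u, 10), (b, 25, m, 37), (k, 25, m, 37), (p, 27, b, 27), (p, 27, m, 37), (p, 27, u, 10), (t, 32, c, 9), (w, 25, m, 37), (z, 25, m, 37)}
Filtering on E != u leaves {(a, 27, b, 27), (a, 27, m, 37), (b, 25, m, 37), (k, 25, m, 37), (p, 27, b, 27), (p, 27, m, 37), (t, 32, c, 9), (w, 25, m, 37), (z, 25, m, 37)}.
Projecting to E, B (5 duplicate(s) eliminated): {(b, 27), (c, 32), (m, 25), (m, 27)}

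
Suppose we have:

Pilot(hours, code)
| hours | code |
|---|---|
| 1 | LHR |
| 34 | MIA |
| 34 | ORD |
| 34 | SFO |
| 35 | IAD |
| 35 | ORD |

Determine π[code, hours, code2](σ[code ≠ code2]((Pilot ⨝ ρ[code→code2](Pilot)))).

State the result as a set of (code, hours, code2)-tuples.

{(IAD, 35, ORD), (MIA, 34, ORD), (MIA, 34, SFO), (ORD, 34, MIA), (ORD, 34, SFO), (ORD, 35, IAD), (SFO, 34, MIA), (SFO, 34, ORD)}

ρ[code→code2]: schema becomes (hours, code2); tuples unchanged.
Natural join on hours: {(1, LHR, LHR), (34, MIA, MIA), (34, MIA, ORD), (34, MIA, SFO), (34, ORD, MIA), (34, ORD, ORD), (34, ORD, SFO), (34, SFO, MIA), (34, SFO, ORD), (34, SFO, SFO), (35, IAD, IAD), (35, IAD, ORD), (35, ORD, IAD), (35, ORD, ORD)}
Filtering on code ≠ code2 leaves {(34, MIA, ORD), (34, MIA, SFO), (34, ORD, MIA), (34, ORD, SFO), (34, SFO, MIA), (34, SFO, ORD), (35, IAD, ORD), (35, ORD, IAD)}.
Projecting to code, hours, code2: {(IAD, 35, ORD), (MIA, 34, ORD), (MIA, 34, SFO), (ORD, 34, MIA), (ORD, 34, SFO), (ORD, 35, IAD), (SFO, 34, MIA), (SFO, 34, ORD)}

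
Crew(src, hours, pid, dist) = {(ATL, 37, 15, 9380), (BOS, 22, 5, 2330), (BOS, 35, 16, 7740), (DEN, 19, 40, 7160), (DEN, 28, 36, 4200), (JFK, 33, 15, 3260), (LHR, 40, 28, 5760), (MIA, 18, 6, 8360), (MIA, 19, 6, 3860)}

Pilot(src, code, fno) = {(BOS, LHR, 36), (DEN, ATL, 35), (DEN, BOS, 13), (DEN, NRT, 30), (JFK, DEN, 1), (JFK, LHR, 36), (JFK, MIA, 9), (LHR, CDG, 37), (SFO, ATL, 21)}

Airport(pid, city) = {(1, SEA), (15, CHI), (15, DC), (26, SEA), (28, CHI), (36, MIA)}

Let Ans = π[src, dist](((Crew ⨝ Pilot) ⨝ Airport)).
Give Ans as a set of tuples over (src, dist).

Natural join on src: {(BOS, 22, 5, 2330, LHR, 36), (BOS, 35, 16, 7740, LHR, 36), (DEN, 19, 40, 7160, ATL, 35), (DEN, 19, 40, 7160, BOS, 13), (DEN, 19, 40, 7160, NRT, 30), (DEN, 28, 36, 4200, ATL, 35), (DEN, 28, 36, 4200, BOS, 13), (DEN, 28, 36, 4200, NRT, 30), (JFK, 33, 15, 3260, DEN, 1), (JFK, 33, 15, 3260, LHR, 36), (JFK, 33, 15, 3260, MIA, 9), (LHR, 40, 28, 5760, CDG, 37)}
Natural join on pid: {(DEN, 28, 36, 4200, ATL, 35, MIA), (DEN, 28, 36, 4200, BOS, 13, MIA), (DEN, 28, 36, 4200, NRT, 30, MIA), (JFK, 33, 15, 3260, DEN, 1, CHI), (JFK, 33, 15, 3260, DEN, 1, DC), (JFK, 33, 15, 3260, LHR, 36, CHI), (JFK, 33, 15, 3260, LHR, 36, DC), (JFK, 33, 15, 3260, MIA, 9, CHI), (JFK, 33, 15, 3260, MIA, 9, DC), (LHR, 40, 28, 5760, CDG, 37, CHI)}
Keep only column(s) src, dist (7 duplicate(s) eliminated): {(DEN, 4200), (JFK, 3260), (LHR, 5760)}

{(DEN, 4200), (JFK, 3260), (LHR, 5760)}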